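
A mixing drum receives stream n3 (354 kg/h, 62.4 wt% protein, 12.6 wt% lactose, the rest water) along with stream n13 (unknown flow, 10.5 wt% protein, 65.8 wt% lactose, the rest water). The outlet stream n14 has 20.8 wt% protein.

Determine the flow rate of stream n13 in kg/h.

Let n13 be the unknown flow. Total out = 354 + n13.
protein balance: 220.9 + 0.105·n13 = 0.208·(354 + n13)
(0.105 − 0.208)·n13 = 0.208×354 − 220.9 = -147.26
n13 = -147.26 / -0.103 = 1429.7 kg/h

1430 kg/h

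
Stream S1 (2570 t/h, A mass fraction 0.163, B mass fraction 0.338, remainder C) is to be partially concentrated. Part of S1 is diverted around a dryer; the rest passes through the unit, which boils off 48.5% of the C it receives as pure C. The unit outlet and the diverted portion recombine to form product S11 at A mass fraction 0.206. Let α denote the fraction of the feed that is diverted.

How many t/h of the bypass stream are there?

All 2570×0.163 = 418.91 t/h of A reaches S11, so S11 = 418.91/0.206 = 2033.5 t/h and vapour = 536.46 t/h.
The evaporator receives (1−α)·2570 of feed at 0.499 C and removes 0.485 of that C:
0.485×0.499×(1−α)×2570 = 536.46
(1−α) = 536.46/621.98 = 0.8625;  α = 0.1375.
Bypass flow = 0.1375×2570 = 353.38 t/h.

353.4 t/h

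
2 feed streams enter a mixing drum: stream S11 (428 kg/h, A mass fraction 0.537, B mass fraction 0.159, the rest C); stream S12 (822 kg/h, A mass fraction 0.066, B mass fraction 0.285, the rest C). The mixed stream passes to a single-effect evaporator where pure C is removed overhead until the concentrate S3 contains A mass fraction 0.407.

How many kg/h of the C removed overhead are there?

A entering = 428×0.537 + 822×0.066 = 284.09 kg/h.
All A reports to S3, so S3 = 284.09/0.407 = 698 kg/h.
Total feed = 1250 kg/h; overhead = 1250 − 698 = 552 kg/h.

552 kg/h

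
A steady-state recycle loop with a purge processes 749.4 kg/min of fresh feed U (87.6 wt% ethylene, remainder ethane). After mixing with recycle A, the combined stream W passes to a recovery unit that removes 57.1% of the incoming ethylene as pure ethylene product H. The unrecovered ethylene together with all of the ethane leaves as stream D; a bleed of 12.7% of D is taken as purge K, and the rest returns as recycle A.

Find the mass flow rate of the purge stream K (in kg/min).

150.1 kg/min

ethane enters only via U and leaves only via the purge: 749.4×0.124 = 0.127×(ethane in D), and the recovery unit passes all ethane, so ethane in W = ethane in D = 731.7 kg/min.
ethylene in W: m_A = 749.4×0.876 + (1−0.127)·(1−0.571)·m_A, so m_A = 656.47/0.6255 = 1049.5 kg/min.
D = (1−0.571)×1049.5 + 731.7 = 1182 kg/min.
Purge K = 0.127×1182 = 150.11 kg/min.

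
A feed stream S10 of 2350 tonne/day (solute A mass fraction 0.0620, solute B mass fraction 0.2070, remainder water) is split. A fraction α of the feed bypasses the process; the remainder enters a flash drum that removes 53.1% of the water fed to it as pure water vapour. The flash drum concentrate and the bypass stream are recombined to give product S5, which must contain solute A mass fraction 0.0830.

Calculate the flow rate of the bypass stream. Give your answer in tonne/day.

All 2350×0.062 = 145.7 tonne/day of solute A reaches S5, so S5 = 145.7/0.083 = 1755.4 tonne/day and vapour = 594.58 tonne/day.
The evaporator receives (1−α)·2350 of feed at 0.731 water and removes 0.531 of that water:
0.531×0.731×(1−α)×2350 = 594.58
(1−α) = 594.58/912.18 = 0.6518;  α = 0.3482.
Bypass flow = 0.3482×2350 = 818.22 tonne/day.

818.2 tonne/day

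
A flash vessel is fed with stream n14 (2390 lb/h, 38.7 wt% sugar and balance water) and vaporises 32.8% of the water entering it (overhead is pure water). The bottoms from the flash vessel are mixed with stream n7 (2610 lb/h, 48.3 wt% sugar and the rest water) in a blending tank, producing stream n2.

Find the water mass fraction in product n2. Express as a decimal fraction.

0.516

Vapour removed = 0.328×0.613×2390 = 480.54 lb/h; concentrate = 1909.5 lb/h.
water reaching the mixer = 984.53 (from concentrate) + 2610×0.517 = 2333.9 lb/h.
Product flow = 1909.5 + 2610 = 4519.5 lb/h; water fraction = 0.516.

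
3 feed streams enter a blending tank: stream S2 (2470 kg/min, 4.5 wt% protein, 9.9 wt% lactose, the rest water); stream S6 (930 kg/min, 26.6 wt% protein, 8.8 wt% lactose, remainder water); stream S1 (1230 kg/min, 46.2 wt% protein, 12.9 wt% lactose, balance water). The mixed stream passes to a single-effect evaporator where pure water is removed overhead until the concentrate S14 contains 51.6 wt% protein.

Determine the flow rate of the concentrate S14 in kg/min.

1796 kg/min

protein entering = 2470×0.045 + 930×0.266 + 1230×0.462 = 926.79 kg/min.
All protein reports to S14, so S14 = 926.79/0.516 = 1796.1 kg/min.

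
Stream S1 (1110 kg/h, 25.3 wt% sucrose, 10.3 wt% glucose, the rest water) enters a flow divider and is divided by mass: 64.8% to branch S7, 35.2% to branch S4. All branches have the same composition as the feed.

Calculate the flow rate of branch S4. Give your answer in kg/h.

Branch S4 flow = 0.352×1110 = 390.72 kg/h.

390.7 kg/h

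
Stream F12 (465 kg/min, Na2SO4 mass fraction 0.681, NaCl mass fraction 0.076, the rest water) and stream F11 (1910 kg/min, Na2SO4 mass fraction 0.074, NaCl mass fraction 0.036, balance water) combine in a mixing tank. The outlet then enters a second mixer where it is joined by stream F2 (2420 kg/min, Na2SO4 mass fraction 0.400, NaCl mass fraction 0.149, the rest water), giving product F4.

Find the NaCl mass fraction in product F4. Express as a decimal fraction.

Overall, product flow = 4795 kg/min.
NaCl in = 465×0.076 + 1910×0.036 + 2420×0.149 = 464.68 kg/min.
NaCl fraction in F4 = 0.097.

0.097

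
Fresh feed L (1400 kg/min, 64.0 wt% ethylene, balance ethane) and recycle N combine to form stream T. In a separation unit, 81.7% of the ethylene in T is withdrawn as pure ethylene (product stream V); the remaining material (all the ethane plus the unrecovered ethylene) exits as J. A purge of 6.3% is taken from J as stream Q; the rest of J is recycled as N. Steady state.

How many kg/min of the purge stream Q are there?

516.5 kg/min

ethane enters only via L and leaves only via the purge: 1400×0.360 = 0.063×(ethane in J), and the separation unit passes all ethane, so ethane in T = ethane in J = 8000 kg/min.
ethylene in T: m_A = 1400×0.640 + (1−0.063)·(1−0.817)·m_A, so m_A = 896/0.8285 = 1081.4 kg/min.
J = (1−0.817)×1081.4 + 8000 = 8197.9 kg/min.
Purge Q = 0.063×8197.9 = 516.47 kg/min.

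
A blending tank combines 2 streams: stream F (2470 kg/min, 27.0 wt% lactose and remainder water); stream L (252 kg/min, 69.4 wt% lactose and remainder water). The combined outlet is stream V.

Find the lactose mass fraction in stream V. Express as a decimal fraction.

Total flow out = 2470 + 252 = 2722 kg/min.
lactose in = 2470×0.270 + 252×0.694 = 841.79 kg/min.
lactose mass fraction in V = 841.79/2722 = 0.309.

0.309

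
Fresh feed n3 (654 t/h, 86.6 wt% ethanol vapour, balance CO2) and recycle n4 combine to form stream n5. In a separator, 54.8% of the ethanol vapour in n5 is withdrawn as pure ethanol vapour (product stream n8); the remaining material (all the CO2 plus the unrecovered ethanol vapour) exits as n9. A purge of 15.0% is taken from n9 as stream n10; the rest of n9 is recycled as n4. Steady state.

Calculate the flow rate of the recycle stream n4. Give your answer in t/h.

850 t/h

CO2 enters only via n3 and leaves only via the purge: 654×0.134 = 0.150×(CO2 in n9), and the separator passes all CO2, so CO2 in n5 = CO2 in n9 = 584.24 t/h.
ethanol vapour in n5: m_A = 654×0.866 + (1−0.150)·(1−0.548)·m_A, so m_A = 566.36/0.6158 = 919.72 t/h.
n9 = (1−0.548)×919.72 + 584.24 = 999.95 t/h.
Recycle n4 = (1−0.150)×999.95 = 849.96 t/h.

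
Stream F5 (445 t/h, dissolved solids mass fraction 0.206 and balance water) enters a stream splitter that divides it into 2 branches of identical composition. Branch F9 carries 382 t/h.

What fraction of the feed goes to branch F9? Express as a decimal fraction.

Fraction to F9 = 382/445 = 0.8584.

0.858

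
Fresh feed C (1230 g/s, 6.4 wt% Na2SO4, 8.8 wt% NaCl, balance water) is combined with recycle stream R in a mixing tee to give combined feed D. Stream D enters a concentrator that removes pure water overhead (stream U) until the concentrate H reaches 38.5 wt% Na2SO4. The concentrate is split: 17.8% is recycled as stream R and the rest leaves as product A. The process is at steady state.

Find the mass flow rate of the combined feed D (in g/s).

Overall Na2SO4 balance (none leaves overhead): Na2SO4 in fresh feed = Na2SO4 in product, i.e. 1230×0.064 = (1−0.178)·H·0.385.
H = 78.72/(0.385×0.822) = 248.74 g/s.
Recycle R = 0.178×248.74 = 44.276 g/s.
Combined feed D = 1230 + 44.276 = 1274.3 g/s.

1274 g/s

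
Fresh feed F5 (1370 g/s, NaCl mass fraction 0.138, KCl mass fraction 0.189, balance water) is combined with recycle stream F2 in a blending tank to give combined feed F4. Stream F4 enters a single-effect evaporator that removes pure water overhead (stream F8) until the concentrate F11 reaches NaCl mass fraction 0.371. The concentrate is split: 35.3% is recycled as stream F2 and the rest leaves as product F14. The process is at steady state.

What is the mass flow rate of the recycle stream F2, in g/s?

Overall NaCl balance (none leaves overhead): NaCl in fresh feed = NaCl in product, i.e. 1370×0.138 = (1−0.353)·F11·0.371.
F11 = 189.06/(0.371×0.647) = 787.63 g/s.
Recycle F2 = 0.353×787.63 = 278.03 g/s.

278 g/s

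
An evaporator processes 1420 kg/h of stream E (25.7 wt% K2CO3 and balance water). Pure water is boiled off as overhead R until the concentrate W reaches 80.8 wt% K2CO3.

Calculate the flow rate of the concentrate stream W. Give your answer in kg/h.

451.7 kg/h

K2CO3 is conserved: 1420×0.257 = 364.94 kg/h all reports to the concentrate.
Concentrate = 364.94/(target fraction) = 451.66 kg/h.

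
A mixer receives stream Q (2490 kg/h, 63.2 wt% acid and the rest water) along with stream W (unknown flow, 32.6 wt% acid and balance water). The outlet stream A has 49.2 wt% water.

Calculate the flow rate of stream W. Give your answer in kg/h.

1696 kg/h

Let W be the unknown flow. Total out = 2490 + W.
water balance: 916.32 + 0.674·W = 0.492·(2490 + W)
(0.674 − 0.492)·W = 0.492×2490 − 916.32 = 308.76
W = 308.76 / 0.182 = 1696.5 kg/h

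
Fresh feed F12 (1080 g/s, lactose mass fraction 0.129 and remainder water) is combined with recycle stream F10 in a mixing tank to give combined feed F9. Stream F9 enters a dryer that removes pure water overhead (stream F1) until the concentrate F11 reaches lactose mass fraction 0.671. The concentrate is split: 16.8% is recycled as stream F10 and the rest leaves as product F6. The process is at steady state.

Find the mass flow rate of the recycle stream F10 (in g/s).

Overall lactose balance (none leaves overhead): lactose in fresh feed = lactose in product, i.e. 1080×0.129 = (1−0.168)·F11·0.671.
F11 = 139.32/(0.671×0.832) = 249.56 g/s.
Recycle F10 = 0.168×249.56 = 41.925 g/s.

41.93 g/s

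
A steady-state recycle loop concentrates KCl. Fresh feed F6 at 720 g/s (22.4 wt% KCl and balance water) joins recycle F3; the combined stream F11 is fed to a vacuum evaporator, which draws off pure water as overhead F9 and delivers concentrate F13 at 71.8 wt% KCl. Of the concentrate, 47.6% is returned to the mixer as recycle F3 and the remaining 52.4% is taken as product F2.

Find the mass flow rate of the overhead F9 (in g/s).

Overall KCl balance (none leaves overhead): KCl in fresh feed = KCl in product, i.e. 720×0.224 = (1−0.476)·F13·0.718.
F13 = 161.28/(0.718×0.524) = 428.67 g/s.
Recycle F3 = 0.476×428.67 = 204.05 g/s.
Combined feed F11 = 720 + 204.05 = 924.05 g/s.
Overhead F9 = F11 − F13 = 924.05 − 428.67 = 495.38 g/s.

495.4 g/s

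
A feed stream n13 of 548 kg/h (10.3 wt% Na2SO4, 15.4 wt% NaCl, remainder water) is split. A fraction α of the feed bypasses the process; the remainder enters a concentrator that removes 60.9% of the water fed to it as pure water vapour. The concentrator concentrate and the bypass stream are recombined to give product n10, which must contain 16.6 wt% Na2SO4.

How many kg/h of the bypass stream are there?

88.37 kg/h

All 548×0.103 = 56.444 kg/h of Na2SO4 reaches n10, so n10 = 56.444/0.166 = 340.02 kg/h and vapour = 207.98 kg/h.
The evaporator receives (1−α)·548 of feed at 0.743 water and removes 0.609 of that water:
0.609×0.743×(1−α)×548 = 207.98
(1−α) = 207.98/247.96 = 0.8387;  α = 0.1613.
Bypass flow = 0.1613×548 = 88.372 kg/h.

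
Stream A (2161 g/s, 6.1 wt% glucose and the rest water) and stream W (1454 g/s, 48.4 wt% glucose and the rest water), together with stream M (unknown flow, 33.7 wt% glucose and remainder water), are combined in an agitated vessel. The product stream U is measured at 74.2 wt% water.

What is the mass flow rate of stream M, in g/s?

1229 g/s

Let M be the unknown flow. Total out = 3615 + M.
water balance: 2779.4 + 0.663·M = 0.742·(3615 + M)
(0.663 − 0.742)·M = 0.742×3615 − 2779.4 = -97.113
M = -97.113 / -0.079 = 1229.3 g/s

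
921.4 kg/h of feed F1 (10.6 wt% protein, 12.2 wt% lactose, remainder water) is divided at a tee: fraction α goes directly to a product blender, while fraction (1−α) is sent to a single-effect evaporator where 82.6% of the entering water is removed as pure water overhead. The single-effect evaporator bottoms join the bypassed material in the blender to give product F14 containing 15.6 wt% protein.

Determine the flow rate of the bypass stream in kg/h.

458.3 kg/h

All 921.4×0.106 = 97.668 kg/h of protein reaches F14, so F14 = 97.668/0.156 = 626.08 kg/h and vapour = 295.32 kg/h.
The evaporator receives (1−α)·921.4 of feed at 0.772 water and removes 0.826 of that water:
0.826×0.772×(1−α)×921.4 = 295.32
(1−α) = 295.32/587.55 = 0.5026;  α = 0.4974.
Bypass flow = 0.4974×921.4 = 458.28 kg/h.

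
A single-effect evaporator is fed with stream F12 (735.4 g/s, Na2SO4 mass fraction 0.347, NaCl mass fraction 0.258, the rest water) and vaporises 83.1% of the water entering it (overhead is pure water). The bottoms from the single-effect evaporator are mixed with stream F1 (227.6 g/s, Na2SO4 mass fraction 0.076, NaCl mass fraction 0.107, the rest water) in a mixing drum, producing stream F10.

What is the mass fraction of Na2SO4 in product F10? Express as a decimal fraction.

0.378

Vapour removed = 0.831×0.395×735.4 = 241.39 g/s; concentrate = 494.01 g/s.
Na2SO4 reaching the mixer = 255.18 (from concentrate) + 227.6×0.076 = 272.48 g/s.
Product flow = 494.01 + 227.6 = 721.61 g/s; Na2SO4 fraction = 0.378.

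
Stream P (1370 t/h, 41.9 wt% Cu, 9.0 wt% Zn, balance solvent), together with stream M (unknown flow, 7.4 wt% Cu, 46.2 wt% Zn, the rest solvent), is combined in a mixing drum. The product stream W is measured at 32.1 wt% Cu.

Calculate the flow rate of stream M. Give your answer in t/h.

Let M be the unknown flow. Total out = 1370 + M.
Cu balance: 574.03 + 0.074·M = 0.321·(1370 + M)
(0.074 − 0.321)·M = 0.321×1370 − 574.03 = -134.26
M = -134.26 / -0.247 = 543.56 t/h

543.6 t/h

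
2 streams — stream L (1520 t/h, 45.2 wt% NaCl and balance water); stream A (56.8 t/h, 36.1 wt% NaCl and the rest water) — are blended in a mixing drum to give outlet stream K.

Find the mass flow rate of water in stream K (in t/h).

869.3 t/h

water out = water in = 1520×0.548 + 56.8×0.639 = 869.26 t/h.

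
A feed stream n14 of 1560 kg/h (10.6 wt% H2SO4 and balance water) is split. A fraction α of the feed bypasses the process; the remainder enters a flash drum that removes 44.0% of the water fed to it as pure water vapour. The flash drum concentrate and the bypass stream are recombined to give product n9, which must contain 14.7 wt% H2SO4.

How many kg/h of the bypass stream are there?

All 1560×0.106 = 165.36 kg/h of H2SO4 reaches n9, so n9 = 165.36/0.147 = 1124.9 kg/h and vapour = 435.1 kg/h.
The evaporator receives (1−α)·1560 of feed at 0.894 water and removes 0.440 of that water:
0.440×0.894×(1−α)×1560 = 435.1
(1−α) = 435.1/613.64 = 0.7090;  α = 0.2910.
Bypass flow = 0.2910×1560 = 453.88 kg/h.

453.9 kg/h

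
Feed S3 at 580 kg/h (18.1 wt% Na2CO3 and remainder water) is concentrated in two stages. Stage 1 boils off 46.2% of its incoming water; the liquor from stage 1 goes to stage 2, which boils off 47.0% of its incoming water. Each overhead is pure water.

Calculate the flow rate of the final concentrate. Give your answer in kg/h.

water in feed = 580×0.819 = 475.02 kg/h.
After stage 1: water left = (1−0.462)×475.02 = 255.56; stream total = 360.54 kg/h.
After stage 2: water left = (1−0.470)×255.56 = 135.45; final concentrate = 240.43 kg/h.

240.4 kg/h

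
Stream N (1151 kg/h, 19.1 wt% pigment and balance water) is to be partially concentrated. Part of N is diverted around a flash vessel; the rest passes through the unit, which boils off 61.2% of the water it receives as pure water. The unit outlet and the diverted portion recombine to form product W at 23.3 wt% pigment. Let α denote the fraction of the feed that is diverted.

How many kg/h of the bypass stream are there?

731.9 kg/h

All 1151×0.191 = 219.84 kg/h of pigment reaches W, so W = 219.84/0.233 = 943.52 kg/h and vapour = 207.48 kg/h.
The evaporator receives (1−α)·1151 of feed at 0.809 water and removes 0.612 of that water:
0.612×0.809×(1−α)×1151 = 207.48
(1−α) = 207.48/569.87 = 0.3641;  α = 0.6359.
Bypass flow = 0.6359×1151 = 731.95 kg/h.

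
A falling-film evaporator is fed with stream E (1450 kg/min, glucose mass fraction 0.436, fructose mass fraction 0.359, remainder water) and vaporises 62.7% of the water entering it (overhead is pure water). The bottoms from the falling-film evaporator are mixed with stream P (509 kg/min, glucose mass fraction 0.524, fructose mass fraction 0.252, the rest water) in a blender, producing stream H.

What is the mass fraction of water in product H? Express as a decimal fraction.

0.127

Vapour removed = 0.627×0.205×1450 = 186.38 kg/min; concentrate = 1263.6 kg/min.
water reaching the mixer = 110.87 (from concentrate) + 509×0.224 = 224.89 kg/min.
Product flow = 1263.6 + 509 = 1772.6 kg/min; water fraction = 0.127.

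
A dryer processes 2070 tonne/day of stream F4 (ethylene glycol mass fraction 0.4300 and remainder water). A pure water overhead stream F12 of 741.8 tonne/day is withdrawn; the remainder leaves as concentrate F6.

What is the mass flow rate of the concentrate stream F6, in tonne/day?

Concentrate = 2070 − 741.8 = 1328.2 tonne/day.

1328 tonne/day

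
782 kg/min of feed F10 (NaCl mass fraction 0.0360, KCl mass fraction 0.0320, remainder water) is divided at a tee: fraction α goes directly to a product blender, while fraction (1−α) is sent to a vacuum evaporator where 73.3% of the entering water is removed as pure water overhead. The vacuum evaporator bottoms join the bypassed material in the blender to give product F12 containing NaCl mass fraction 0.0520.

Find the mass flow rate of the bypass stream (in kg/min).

429.8 kg/min

All 782×0.036 = 28.152 kg/min of NaCl reaches F12, so F12 = 28.152/0.052 = 541.38 kg/min and vapour = 240.62 kg/min.
The evaporator receives (1−α)·782 of feed at 0.932 water and removes 0.733 of that water:
0.733×0.932×(1−α)×782 = 240.62
(1−α) = 240.62/534.23 = 0.4504;  α = 0.5496.
Bypass flow = 0.5496×782 = 429.79 kg/min.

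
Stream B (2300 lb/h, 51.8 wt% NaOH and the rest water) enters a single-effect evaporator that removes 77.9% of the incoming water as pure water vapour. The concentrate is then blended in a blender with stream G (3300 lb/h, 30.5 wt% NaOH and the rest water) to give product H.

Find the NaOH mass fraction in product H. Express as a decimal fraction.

0.464

Vapour removed = 0.779×0.482×2300 = 863.6 lb/h; concentrate = 1436.4 lb/h.
NaOH reaching the mixer = 1191.4 (from concentrate) + 3300×0.305 = 2197.9 lb/h.
Product flow = 1436.4 + 3300 = 4736.4 lb/h; NaOH fraction = 0.464.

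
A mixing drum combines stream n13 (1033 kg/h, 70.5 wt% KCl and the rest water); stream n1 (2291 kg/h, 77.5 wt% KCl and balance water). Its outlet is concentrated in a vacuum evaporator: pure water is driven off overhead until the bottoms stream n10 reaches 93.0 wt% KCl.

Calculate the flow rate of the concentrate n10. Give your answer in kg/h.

KCl entering = 1033×0.705 + 2291×0.775 = 2503.8 kg/h.
All KCl reports to n10, so n10 = 2503.8/0.930 = 2692.2 kg/h.

2692 kg/h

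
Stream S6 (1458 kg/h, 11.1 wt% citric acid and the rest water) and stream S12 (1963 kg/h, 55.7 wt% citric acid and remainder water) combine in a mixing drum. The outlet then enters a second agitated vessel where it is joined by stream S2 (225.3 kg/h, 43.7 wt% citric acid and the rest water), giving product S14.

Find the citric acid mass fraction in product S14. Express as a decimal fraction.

Overall, product flow = 3646.3 kg/h.
citric acid in = 1458×0.111 + 1963×0.557 + 225.3×0.437 = 1353.7 kg/h.
citric acid fraction in S14 = 0.371.

0.371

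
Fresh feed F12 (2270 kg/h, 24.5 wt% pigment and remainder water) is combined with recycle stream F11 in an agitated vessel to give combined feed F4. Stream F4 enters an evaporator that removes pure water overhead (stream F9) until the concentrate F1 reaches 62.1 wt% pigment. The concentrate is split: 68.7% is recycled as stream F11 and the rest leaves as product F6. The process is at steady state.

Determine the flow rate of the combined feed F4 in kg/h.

4236 kg/h

Overall pigment balance (none leaves overhead): pigment in fresh feed = pigment in product, i.e. 2270×0.245 = (1−0.687)·F1·0.621.
F1 = 556.15/(0.621×0.313) = 2861.3 kg/h.
Recycle F11 = 0.687×2861.3 = 1965.7 kg/h.
Combined feed F4 = 2270 + 1965.7 = 4235.7 kg/h.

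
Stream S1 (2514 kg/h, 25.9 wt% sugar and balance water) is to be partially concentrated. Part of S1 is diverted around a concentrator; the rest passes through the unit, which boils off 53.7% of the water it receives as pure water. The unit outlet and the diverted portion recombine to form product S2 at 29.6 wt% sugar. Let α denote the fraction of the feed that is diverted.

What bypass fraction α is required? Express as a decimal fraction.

0.686

All 2514×0.259 = 651.13 kg/h of sugar reaches S2, so S2 = 651.13/0.296 = 2199.8 kg/h and vapour = 314.25 kg/h.
The evaporator receives (1−α)·2514 of feed at 0.741 water and removes 0.537 of that water:
0.537×0.741×(1−α)×2514 = 314.25
(1−α) = 314.25/1000.4 = 0.3141;  α = 0.6859.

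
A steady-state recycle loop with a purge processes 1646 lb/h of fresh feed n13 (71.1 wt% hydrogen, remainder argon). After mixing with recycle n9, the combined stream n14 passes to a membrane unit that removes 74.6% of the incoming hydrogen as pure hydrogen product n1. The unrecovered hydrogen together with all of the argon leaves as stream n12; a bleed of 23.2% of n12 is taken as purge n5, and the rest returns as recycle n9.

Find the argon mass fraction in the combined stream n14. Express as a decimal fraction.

0.5851

argon enters only via n13 and leaves only via the purge: 1646×0.289 = 0.232×(argon in n12), and the membrane unit passes all argon, so argon in n14 = argon in n12 = 2050.4 lb/h.
hydrogen in n14: m_A = 1646×0.711 + (1−0.232)·(1−0.746)·m_A, so m_A = 1170.3/0.8049 = 1453.9 lb/h.
n14 = 1453.9 + 2050.4 = 3504.3 lb/h.
argon fraction in n14 = 2050.4/3504.3 = 0.5851.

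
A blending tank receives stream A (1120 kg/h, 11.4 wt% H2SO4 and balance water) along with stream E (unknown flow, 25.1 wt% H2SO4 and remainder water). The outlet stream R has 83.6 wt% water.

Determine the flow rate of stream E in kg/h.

Let E be the unknown flow. Total out = 1120 + E.
water balance: 992.32 + 0.749·E = 0.836·(1120 + E)
(0.749 − 0.836)·E = 0.836×1120 − 992.32 = -56
E = -56 / -0.087 = 643.68 kg/h

643.7 kg/h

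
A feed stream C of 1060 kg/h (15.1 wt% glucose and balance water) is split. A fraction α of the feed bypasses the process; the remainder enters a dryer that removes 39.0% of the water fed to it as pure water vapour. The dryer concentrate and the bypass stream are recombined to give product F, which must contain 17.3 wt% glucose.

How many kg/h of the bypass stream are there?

652.9 kg/h

All 1060×0.151 = 160.06 kg/h of glucose reaches F, so F = 160.06/0.173 = 925.2 kg/h and vapour = 134.8 kg/h.
The evaporator receives (1−α)·1060 of feed at 0.849 water and removes 0.390 of that water:
0.390×0.849×(1−α)×1060 = 134.8
(1−α) = 134.8/350.98 = 0.3841;  α = 0.6159.
Bypass flow = 0.6159×1060 = 652.89 kg/h.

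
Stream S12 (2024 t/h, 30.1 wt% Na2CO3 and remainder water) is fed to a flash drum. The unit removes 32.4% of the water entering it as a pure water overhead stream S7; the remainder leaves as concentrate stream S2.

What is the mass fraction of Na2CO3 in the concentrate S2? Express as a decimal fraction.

0.389

Na2CO3 is not removed: 2024×0.301 = 609.22 t/h of Na2CO3 enters S2.
water entering = 2024×0.699 = 1414.8 t/h; overhead removed = 0.324×1414.8 = 458.39 t/h.
Concentrate = 2024 − 458.39 = 1565.6 t/h.
Mass fraction = 609.22/1565.6 = 0.389.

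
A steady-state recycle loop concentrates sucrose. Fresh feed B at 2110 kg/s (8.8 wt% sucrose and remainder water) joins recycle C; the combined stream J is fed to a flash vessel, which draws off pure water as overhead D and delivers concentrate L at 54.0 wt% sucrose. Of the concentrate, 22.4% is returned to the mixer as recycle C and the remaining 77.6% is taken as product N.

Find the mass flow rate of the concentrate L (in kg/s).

Overall sucrose balance (none leaves overhead): sucrose in fresh feed = sucrose in product, i.e. 2110×0.088 = (1−0.224)·L·0.540.
L = 185.68/(0.540×0.776) = 443.11 kg/s.

443.1 kg/s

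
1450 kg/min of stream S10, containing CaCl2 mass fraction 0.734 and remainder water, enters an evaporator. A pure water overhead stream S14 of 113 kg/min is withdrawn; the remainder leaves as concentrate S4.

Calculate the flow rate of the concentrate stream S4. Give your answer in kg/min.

Concentrate = 1450 − 113 = 1337 kg/min.

1337 kg/min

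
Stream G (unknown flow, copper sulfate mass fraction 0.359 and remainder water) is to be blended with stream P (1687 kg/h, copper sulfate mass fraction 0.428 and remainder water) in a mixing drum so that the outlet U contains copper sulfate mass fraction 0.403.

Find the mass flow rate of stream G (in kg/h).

Let G be the unknown flow. Total out = 1687 + G.
copper sulfate balance: 722.04 + 0.359·G = 0.403·(1687 + G)
(0.359 − 0.403)·G = 0.403×1687 − 722.04 = -42.175
G = -42.175 / -0.044 = 958.52 kg/h

958.5 kg/h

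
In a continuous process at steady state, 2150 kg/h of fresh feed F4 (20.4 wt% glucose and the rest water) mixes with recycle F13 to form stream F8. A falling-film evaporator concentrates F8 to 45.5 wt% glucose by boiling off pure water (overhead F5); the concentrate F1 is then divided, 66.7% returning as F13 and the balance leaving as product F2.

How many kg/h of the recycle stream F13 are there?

1931 kg/h

Overall glucose balance (none leaves overhead): glucose in fresh feed = glucose in product, i.e. 2150×0.204 = (1−0.667)·F1·0.455.
F1 = 438.6/(0.455×0.333) = 2894.8 kg/h.
Recycle F13 = 0.667×2894.8 = 1930.8 kg/h.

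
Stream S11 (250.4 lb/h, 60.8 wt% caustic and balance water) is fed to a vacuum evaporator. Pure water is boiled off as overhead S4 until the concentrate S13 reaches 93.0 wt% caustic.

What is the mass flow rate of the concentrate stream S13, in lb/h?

163.7 lb/h

caustic is conserved: 250.4×0.608 = 152.24 lb/h all reports to the concentrate.
Concentrate = 152.24/(target fraction) = 163.7 lb/h.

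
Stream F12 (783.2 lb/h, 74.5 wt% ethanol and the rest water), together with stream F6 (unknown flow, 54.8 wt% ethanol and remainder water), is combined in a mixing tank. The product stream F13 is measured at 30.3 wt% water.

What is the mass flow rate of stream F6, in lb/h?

252.3 lb/h

Let F6 be the unknown flow. Total out = 783.2 + F6.
water balance: 199.72 + 0.452·F6 = 0.303·(783.2 + F6)
(0.452 − 0.303)·F6 = 0.303×783.2 − 199.72 = 37.594
F6 = 37.594 / 0.149 = 252.31 lb/h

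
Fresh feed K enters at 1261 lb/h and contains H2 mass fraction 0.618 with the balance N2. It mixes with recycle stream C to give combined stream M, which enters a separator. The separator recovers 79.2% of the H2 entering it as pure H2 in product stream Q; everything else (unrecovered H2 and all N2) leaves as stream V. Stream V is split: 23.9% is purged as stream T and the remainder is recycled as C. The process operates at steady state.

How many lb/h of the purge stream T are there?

N2 enters only via K and leaves only via the purge: 1261×0.382 = 0.239×(N2 in V), and the separator passes all N2, so N2 in M = N2 in V = 2015.5 lb/h.
H2 in M: m_A = 1261×0.618 + (1−0.239)·(1−0.792)·m_A, so m_A = 779.3/0.8417 = 925.85 lb/h.
V = (1−0.792)×925.85 + 2015.5 = 2208.1 lb/h.
Purge T = 0.239×2208.1 = 527.73 lb/h.

527.7 lb/h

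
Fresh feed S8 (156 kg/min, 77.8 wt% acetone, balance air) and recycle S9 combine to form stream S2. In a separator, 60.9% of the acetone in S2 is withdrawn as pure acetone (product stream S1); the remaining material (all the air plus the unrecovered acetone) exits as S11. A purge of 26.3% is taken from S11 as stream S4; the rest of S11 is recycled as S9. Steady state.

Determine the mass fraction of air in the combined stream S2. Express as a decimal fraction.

0.436

air enters only via S8 and leaves only via the purge: 156×0.222 = 0.263×(air in S11), and the separator passes all air, so air in S2 = air in S11 = 131.68 kg/min.
acetone in S2: m_A = 156×0.778 + (1−0.263)·(1−0.609)·m_A, so m_A = 121.37/0.7118 = 170.5 kg/min.
S2 = 170.5 + 131.68 = 302.18 kg/min.
air fraction in S2 = 131.68/302.18 = 0.436.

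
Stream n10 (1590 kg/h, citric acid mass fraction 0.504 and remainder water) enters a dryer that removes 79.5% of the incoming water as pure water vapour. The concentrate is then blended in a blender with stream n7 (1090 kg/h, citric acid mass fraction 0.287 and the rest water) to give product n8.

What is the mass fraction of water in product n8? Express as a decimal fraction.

0.457

Vapour removed = 0.795×0.496×1590 = 626.97 kg/h; concentrate = 963.03 kg/h.
water reaching the mixer = 161.67 (from concentrate) + 1090×0.713 = 938.84 kg/h.
Product flow = 963.03 + 1090 = 2053 kg/h; water fraction = 0.457.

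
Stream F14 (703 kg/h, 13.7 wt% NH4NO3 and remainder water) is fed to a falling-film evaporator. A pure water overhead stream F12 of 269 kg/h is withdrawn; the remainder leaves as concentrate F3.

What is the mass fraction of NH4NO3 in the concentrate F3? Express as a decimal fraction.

NH4NO3 is not removed: 703×0.137 = 96.311 kg/h of NH4NO3 enters F3.
Concentrate = 703 − 269 = 434 kg/h.
Mass fraction = 96.311/434 = 0.222.

0.222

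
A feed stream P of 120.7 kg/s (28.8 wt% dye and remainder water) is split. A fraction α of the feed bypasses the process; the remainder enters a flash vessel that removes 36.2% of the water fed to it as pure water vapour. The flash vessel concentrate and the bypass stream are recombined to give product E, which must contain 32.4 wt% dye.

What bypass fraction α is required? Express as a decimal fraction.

All 120.7×0.288 = 34.762 kg/s of dye reaches E, so E = 34.762/0.324 = 107.29 kg/s and vapour = 13.411 kg/s.
The evaporator receives (1−α)·120.7 of feed at 0.712 water and removes 0.362 of that water:
0.362×0.712×(1−α)×120.7 = 13.411
(1−α) = 13.411/31.11 = 0.4311;  α = 0.5689.

0.569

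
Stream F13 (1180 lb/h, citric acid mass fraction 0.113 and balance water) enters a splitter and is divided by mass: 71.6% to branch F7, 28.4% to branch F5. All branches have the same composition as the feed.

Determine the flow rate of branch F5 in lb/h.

Branch F5 flow = 0.284×1180 = 335.12 lb/h.

335.1 lb/h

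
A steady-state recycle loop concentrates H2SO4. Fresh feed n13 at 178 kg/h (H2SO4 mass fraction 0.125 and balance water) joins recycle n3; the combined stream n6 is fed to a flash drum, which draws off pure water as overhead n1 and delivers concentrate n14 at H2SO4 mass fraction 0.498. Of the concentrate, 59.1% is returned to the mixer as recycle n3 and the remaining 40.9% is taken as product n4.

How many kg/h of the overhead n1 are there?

133.3 kg/h

Overall H2SO4 balance (none leaves overhead): H2SO4 in fresh feed = H2SO4 in product, i.e. 178×0.125 = (1−0.591)·n14·0.498.
n14 = 22.25/(0.498×0.409) = 109.24 kg/h.
Recycle n3 = 0.591×109.24 = 64.56 kg/h.
Combined feed n6 = 178 + 64.56 = 242.56 kg/h.
Overhead n1 = n6 − n14 = 242.56 − 109.24 = 133.32 kg/h.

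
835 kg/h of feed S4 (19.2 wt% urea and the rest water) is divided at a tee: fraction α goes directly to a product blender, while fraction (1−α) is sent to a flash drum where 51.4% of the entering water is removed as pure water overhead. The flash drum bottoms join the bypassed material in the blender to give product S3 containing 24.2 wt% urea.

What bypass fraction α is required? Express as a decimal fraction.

0.503

All 835×0.192 = 160.32 kg/h of urea reaches S3, so S3 = 160.32/0.242 = 662.48 kg/h and vapour = 172.52 kg/h.
The evaporator receives (1−α)·835 of feed at 0.808 water and removes 0.514 of that water:
0.514×0.808×(1−α)×835 = 172.52
(1−α) = 172.52/346.79 = 0.4975;  α = 0.5025.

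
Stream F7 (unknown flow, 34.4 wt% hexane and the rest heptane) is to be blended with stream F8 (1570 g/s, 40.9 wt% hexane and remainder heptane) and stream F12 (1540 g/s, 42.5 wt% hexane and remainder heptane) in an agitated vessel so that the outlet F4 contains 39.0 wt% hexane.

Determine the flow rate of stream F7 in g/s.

Let F7 be the unknown flow. Total out = 3110 + F7.
hexane balance: 1296.6 + 0.344·F7 = 0.390·(3110 + F7)
(0.344 − 0.390)·F7 = 0.390×3110 − 1296.6 = -83.73
F7 = -83.73 / -0.046 = 1820.2 g/s

1820 g/s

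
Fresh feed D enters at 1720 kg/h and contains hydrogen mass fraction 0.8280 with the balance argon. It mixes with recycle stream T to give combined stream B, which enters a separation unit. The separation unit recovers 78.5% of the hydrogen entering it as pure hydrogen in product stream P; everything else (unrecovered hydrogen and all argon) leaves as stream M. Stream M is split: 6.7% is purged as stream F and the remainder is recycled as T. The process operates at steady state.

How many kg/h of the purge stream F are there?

argon enters only via D and leaves only via the purge: 1720×0.172 = 0.067×(argon in M), and the separation unit passes all argon, so argon in B = argon in M = 4415.5 kg/h.
hydrogen in B: m_A = 1720×0.828 + (1−0.067)·(1−0.785)·m_A, so m_A = 1424.2/0.7994 = 1781.5 kg/h.
M = (1−0.785)×1781.5 + 4415.5 = 4798.6 kg/h.
Purge F = 0.067×4798.6 = 321.5 kg/h.

321.5 kg/h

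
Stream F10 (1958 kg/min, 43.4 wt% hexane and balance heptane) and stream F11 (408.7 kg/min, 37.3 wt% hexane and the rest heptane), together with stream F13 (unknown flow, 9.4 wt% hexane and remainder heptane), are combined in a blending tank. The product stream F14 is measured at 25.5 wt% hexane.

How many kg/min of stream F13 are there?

Let F13 be the unknown flow. Total out = 2366.7 + F13.
hexane balance: 1002.2 + 0.094·F13 = 0.255·(2366.7 + F13)
(0.094 − 0.255)·F13 = 0.255×2366.7 − 1002.2 = -398.71
F13 = -398.71 / -0.161 = 2476.5 kg/min

2476 kg/min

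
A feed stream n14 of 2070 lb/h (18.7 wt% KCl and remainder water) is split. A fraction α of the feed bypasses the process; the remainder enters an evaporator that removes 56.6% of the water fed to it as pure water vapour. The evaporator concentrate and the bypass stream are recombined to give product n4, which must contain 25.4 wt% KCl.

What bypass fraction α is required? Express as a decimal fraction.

0.427

All 2070×0.187 = 387.09 lb/h of KCl reaches n4, so n4 = 387.09/0.254 = 1524 lb/h and vapour = 546.02 lb/h.
The evaporator receives (1−α)·2070 of feed at 0.813 water and removes 0.566 of that water:
0.566×0.813×(1−α)×2070 = 546.02
(1−α) = 546.02/952.53 = 0.5732;  α = 0.4268.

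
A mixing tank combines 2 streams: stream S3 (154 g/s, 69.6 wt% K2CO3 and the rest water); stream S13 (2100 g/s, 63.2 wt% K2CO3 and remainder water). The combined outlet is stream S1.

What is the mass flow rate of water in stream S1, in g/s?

819.6 g/s

water out = water in = 154×0.304 + 2100×0.368 = 819.62 g/s.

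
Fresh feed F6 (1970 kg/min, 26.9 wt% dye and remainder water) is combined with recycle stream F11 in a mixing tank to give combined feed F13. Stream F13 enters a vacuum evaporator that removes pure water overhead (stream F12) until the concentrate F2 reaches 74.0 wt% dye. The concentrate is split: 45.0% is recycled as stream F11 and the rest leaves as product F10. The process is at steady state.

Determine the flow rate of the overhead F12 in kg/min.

1254 kg/min

Overall dye balance (none leaves overhead): dye in fresh feed = dye in product, i.e. 1970×0.269 = (1−0.450)·F2·0.740.
F2 = 529.93/(0.740×0.550) = 1302 kg/min.
Recycle F11 = 0.450×1302 = 585.92 kg/min.
Combined feed F13 = 1970 + 585.92 = 2555.9 kg/min.
Overhead F12 = F13 − F2 = 2555.9 − 1302 = 1253.9 kg/min.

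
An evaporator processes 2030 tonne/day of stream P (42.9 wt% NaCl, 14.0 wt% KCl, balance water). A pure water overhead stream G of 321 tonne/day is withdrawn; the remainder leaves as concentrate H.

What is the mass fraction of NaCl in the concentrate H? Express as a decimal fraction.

0.510

NaCl is not removed: 2030×0.429 = 870.87 tonne/day of NaCl enters H.
Concentrate = 2030 − 321 = 1709 tonne/day.
Mass fraction = 870.87/1709 = 0.510.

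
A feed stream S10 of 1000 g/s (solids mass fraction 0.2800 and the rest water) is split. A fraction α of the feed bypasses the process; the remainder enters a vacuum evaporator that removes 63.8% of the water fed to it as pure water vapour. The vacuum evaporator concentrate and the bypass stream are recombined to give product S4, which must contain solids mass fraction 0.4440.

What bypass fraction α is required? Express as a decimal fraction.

All 1000×0.280 = 280 g/s of solids reaches S4, so S4 = 280/0.444 = 630.63 g/s and vapour = 369.37 g/s.
The evaporator receives (1−α)·1000 of feed at 0.720 water and removes 0.638 of that water:
0.638×0.720×(1−α)×1000 = 369.37
(1−α) = 369.37/459.36 = 0.8041;  α = 0.1959.

0.196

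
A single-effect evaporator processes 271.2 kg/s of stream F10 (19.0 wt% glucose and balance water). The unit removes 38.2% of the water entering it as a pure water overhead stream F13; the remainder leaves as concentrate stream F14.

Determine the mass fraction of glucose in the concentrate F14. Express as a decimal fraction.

0.2751

glucose is not removed: 271.2×0.190 = 51.528 kg/s of glucose enters F14.
water entering = 271.2×0.810 = 219.67 kg/s; overhead removed = 0.382×219.67 = 83.915 kg/s.
Concentrate = 271.2 − 83.915 = 187.29 kg/s.
Mass fraction = 51.528/187.29 = 0.2751.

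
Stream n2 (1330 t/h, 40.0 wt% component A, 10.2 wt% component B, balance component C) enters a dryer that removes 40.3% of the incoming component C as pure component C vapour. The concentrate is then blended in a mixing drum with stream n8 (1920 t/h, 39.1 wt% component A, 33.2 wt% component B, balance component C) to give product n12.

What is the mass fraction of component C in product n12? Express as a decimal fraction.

0.3108

Vapour removed = 0.403×0.498×1330 = 266.92 t/h; concentrate = 1063.1 t/h.
component C reaching the mixer = 395.42 (from concentrate) + 1920×0.277 = 927.26 t/h.
Product flow = 1063.1 + 1920 = 2983.1 t/h; component C fraction = 0.3108.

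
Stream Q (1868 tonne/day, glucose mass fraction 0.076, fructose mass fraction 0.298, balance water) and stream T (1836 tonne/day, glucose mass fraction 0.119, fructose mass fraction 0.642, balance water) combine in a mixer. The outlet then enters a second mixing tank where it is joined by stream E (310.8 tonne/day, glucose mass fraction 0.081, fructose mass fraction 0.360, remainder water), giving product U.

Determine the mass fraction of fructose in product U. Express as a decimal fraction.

0.460

Overall, product flow = 4014.8 tonne/day.
fructose in = 1868×0.298 + 1836×0.642 + 310.8×0.360 = 1847.3 tonne/day.
fructose fraction in U = 0.460.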